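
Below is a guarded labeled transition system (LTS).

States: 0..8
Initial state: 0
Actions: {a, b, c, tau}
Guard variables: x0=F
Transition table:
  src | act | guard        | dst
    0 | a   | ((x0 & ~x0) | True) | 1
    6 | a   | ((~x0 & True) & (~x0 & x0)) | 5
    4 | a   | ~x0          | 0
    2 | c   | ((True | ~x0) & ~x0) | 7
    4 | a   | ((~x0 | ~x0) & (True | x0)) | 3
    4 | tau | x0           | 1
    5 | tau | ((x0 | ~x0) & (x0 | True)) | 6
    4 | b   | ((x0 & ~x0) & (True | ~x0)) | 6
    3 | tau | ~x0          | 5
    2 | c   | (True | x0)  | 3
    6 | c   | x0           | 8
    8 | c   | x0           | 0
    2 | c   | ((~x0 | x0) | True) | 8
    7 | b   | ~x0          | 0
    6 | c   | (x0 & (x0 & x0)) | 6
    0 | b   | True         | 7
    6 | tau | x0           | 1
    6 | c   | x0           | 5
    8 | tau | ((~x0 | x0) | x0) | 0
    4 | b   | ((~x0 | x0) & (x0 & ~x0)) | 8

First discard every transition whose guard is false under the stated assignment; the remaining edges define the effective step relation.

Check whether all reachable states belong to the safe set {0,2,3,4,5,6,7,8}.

Answer: INVARIANT VIOLATED at state 1

Trace:
Allowed set {0,2,3,4,5,6,7,8}
Reach set: {0,1,7}
  0: ok
  1: outside
  7: ok
witness against invariant: a → 1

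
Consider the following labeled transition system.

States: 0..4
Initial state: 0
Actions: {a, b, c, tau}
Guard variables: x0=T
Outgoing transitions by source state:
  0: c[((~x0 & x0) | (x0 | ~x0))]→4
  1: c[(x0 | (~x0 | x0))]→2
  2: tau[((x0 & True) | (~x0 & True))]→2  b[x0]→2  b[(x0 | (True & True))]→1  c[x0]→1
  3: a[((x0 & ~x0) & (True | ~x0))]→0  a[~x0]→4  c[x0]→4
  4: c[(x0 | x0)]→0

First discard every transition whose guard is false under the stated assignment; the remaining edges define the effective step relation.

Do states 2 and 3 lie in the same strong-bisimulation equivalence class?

Refine partition for ~:
  P[0] = {{0,1,2,3,4}}
  P[1] = {{0,1,3,4},{2}}
  P[2] = {{0,3,4},{1},{2}}
3 equivalence class(es) (converged in 3)
[2]={2}  [3]={0,3,4}

Answer: NOT BISIMILAR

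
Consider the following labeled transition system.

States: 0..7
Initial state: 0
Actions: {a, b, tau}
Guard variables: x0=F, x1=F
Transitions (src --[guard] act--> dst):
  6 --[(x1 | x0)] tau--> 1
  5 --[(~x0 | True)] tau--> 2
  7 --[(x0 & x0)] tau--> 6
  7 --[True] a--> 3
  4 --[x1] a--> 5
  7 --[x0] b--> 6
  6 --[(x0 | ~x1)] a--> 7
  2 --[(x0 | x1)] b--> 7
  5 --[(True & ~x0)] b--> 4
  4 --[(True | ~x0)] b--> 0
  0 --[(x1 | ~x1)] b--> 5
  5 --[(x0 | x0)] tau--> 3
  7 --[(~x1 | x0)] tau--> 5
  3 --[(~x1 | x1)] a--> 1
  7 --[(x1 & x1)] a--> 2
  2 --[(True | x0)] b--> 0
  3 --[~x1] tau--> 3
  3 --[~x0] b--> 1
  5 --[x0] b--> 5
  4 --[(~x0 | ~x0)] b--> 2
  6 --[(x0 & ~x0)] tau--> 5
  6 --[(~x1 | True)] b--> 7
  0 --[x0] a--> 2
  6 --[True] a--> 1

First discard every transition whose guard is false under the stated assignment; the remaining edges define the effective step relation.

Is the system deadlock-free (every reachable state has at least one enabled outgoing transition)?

R = {0,2,4,5}
  0: b→5  [1 out]
  2: b→0  [1 out]
  4: b→0  b→2  [2 out]
  5: b→4  tau→2  [2 out]

Answer: DEADLOCK-FREE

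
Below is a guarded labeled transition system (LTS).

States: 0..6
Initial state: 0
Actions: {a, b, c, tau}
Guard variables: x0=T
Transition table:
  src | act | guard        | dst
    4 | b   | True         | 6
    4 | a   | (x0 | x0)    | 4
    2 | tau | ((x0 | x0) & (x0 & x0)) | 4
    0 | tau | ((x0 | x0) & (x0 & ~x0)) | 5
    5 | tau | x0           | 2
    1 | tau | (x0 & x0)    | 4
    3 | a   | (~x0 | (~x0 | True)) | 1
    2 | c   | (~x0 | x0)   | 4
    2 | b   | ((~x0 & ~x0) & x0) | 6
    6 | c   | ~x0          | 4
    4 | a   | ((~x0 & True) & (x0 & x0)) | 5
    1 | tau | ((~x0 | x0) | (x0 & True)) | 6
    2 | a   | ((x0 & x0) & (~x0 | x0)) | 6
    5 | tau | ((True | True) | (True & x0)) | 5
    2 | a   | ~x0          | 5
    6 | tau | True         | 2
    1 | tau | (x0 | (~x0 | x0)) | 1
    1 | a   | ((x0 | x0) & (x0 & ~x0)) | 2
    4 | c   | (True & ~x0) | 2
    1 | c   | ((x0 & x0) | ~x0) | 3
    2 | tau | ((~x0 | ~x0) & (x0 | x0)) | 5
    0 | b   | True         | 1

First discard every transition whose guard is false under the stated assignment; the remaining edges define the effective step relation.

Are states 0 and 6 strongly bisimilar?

Answer: NOT BISIMILAR

Analysis:
Bisimulation quotient by refinement:
  round 0: {{0,1,2,3,4,5,6}}
  round 1: {{0},{1},{2},{3},{4},{5,6}}
  round 2: {{0},{1},{2},{3},{4},{5},{6}}
Fixed point at round 3; 7 class(es).
0∈{0}, 6∈{6}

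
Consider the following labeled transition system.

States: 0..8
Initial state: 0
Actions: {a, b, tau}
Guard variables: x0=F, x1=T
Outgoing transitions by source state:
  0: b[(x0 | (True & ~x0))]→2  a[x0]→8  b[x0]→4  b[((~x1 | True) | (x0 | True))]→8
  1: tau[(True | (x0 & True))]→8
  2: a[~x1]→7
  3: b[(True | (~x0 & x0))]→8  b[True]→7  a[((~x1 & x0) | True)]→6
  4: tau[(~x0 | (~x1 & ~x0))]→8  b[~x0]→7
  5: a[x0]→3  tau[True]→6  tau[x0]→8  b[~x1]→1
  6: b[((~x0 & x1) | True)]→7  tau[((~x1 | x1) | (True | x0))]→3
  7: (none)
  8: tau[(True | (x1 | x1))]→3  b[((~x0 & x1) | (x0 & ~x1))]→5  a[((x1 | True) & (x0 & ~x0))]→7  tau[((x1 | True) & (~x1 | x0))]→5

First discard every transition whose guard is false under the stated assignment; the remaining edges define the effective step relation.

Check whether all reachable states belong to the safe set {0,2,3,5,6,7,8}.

Answer: INVARIANT HOLDS

Trace:
Inv-set: {0,2,3,5,6,7,8}
Reach set: {0,2,3,5,6,7,8}
  0: ✓
  2: ✓
  3: ✓
  5: ✓
  6: ✓
  7: ✓
  8: ✓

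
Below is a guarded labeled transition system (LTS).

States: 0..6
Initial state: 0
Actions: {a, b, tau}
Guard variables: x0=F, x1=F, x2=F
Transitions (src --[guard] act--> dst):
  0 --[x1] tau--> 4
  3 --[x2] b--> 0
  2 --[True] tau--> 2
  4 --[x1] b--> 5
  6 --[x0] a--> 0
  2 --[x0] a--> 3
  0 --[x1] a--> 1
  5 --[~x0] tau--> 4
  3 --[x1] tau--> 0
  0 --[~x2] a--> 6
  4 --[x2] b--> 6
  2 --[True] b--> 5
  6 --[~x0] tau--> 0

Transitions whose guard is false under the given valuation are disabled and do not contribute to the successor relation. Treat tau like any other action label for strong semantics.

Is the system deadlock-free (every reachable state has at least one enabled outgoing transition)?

Reachable = {0,6}
  0: a→6  [1 out]
  6: tau→0  [1 out]

Answer: DEADLOCK-FREE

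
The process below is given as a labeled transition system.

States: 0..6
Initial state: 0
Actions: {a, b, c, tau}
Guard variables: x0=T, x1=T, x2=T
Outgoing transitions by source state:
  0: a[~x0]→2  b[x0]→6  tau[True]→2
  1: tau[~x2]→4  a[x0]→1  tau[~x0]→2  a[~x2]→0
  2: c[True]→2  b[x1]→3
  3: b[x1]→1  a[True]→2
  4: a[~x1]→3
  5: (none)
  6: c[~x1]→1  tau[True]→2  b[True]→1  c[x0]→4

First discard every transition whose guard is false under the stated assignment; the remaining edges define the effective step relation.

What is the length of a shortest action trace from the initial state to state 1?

Answer: 2

Analysis:
Layered search for 1:
  depth 0: {0}
  depth 1: {2,6}
  depth 2: {1,3,4}
depth(1)=2, e.g. b·b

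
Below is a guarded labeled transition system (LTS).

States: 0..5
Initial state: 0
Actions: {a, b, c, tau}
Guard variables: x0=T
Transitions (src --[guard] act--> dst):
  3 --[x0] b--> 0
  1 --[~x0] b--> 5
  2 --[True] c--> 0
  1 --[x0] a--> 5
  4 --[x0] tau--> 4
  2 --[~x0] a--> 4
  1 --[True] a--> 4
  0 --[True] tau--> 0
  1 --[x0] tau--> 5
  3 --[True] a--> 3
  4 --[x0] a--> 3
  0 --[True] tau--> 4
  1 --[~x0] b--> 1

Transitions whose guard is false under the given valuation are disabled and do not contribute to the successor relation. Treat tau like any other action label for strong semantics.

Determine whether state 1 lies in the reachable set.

Answer: UNREACHABLE

Trace:
10 transition(s) survive guard evaluation.
L0 = {0}
L1 = {4}  total {0,4}
L2 = {3}  total {0,3,4}
Reach set: {0,3,4}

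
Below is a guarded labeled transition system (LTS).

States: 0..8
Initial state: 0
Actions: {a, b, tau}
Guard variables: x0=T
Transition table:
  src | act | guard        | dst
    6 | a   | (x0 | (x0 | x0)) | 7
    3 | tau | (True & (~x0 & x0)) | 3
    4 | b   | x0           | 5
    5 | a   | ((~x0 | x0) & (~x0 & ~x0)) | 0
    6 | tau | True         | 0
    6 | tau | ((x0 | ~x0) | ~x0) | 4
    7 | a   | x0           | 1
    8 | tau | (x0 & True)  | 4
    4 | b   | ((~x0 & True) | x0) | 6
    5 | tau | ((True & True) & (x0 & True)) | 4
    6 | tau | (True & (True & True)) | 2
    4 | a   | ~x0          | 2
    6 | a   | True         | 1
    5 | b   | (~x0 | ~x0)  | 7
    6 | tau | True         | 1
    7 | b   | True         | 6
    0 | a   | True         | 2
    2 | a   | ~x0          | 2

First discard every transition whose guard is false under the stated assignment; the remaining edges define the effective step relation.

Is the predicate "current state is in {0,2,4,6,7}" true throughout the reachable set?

Answer: INVARIANT HOLDS

Analysis:
Safe = {0,2,4,6,7}
Reachable = {0,2}
  0: safe
  2: safe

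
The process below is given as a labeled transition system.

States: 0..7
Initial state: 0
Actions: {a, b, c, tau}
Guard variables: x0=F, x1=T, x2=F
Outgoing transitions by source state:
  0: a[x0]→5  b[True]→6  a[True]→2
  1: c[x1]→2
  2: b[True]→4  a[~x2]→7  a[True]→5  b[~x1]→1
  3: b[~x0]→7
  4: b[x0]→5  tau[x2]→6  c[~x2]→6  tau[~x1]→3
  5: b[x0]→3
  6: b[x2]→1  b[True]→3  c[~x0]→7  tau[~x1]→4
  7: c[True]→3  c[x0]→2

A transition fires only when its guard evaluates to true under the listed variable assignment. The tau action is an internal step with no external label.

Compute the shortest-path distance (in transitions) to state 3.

Answer: 2

Analysis:
BFS to 3:
  Layer 0: {0}
  Layer 1: {2,6}
  Layer 2: {3,4,5,7}
first hit 3 at d=2 via b·b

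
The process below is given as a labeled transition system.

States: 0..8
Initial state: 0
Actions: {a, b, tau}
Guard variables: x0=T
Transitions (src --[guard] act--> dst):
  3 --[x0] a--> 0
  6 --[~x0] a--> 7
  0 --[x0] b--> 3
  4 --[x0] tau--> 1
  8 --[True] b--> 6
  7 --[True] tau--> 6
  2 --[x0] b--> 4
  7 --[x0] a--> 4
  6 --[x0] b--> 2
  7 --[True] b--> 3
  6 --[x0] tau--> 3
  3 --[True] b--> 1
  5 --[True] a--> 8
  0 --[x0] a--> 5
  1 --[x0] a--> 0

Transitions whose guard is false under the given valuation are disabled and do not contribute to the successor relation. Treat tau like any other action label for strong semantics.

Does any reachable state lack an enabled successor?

Reachable = {0,1,2,3,4,5,6,8}
  0: a→5  b→3  [deg 2]
  1: a→0  [deg 1]
  2: b→4  [deg 1]
  3: a→0  b→1  [deg 2]
  4: tau→1  [deg 1]
  5: a→8  [deg 1]
  6: b→2  tau→3  [deg 2]
  8: b→6  [deg 1]

Answer: DEADLOCK-FREE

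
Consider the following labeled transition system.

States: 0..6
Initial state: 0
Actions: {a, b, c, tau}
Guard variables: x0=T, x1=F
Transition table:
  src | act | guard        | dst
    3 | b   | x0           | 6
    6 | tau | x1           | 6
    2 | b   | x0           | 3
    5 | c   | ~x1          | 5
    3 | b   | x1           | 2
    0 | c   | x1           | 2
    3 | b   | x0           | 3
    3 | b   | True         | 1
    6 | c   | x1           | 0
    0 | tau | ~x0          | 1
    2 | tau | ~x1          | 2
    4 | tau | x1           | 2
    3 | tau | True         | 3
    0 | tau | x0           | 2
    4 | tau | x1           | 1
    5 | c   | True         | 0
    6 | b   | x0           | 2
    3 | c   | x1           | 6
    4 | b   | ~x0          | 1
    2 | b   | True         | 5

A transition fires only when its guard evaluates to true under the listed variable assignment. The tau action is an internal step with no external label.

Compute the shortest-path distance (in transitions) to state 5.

Breadth-first toward 5:
  L0 = {0}
  L1 = {2}
  L2 = {3,5}
5 enters at depth 2; path tau·b

Answer: 2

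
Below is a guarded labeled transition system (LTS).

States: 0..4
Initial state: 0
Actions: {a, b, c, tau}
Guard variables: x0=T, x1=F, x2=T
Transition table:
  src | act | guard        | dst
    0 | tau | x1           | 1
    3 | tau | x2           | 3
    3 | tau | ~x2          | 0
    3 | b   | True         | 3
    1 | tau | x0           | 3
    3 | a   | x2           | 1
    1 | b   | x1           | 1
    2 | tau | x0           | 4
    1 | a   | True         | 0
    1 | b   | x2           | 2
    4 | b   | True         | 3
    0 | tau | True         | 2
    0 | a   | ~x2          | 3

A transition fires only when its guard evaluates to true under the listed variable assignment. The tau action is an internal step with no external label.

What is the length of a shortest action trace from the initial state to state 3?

Layered search for 3:
  depth 0: {0}
  depth 1: {2}
  depth 2: {4}
  depth 3: {3}
depth(3)=3, e.g. tau·tau·b

Answer: 3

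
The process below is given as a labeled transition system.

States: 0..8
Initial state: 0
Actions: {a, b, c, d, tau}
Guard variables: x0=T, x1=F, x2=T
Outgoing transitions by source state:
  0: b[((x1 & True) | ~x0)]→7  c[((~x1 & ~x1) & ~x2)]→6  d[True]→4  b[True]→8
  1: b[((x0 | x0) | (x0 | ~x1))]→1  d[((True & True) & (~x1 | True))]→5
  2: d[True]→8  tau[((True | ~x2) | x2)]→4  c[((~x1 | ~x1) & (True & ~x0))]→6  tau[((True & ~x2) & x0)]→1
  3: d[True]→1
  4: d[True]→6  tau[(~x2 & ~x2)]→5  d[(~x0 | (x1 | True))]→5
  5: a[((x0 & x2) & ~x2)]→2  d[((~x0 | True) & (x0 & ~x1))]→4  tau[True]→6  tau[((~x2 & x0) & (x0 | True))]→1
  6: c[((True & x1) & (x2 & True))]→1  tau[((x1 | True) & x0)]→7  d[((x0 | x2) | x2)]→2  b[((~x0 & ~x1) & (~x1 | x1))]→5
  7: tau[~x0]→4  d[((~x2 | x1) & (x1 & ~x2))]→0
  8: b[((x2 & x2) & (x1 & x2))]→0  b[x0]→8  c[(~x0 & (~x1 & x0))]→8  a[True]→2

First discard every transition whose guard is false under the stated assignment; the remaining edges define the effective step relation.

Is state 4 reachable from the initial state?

15 transition(s) survive guard evaluation.
depth 0: {0}
depth 1: {4,8}  now seen {0,4,8}
depth 2: {2,5,6}  now seen {0,2,4,5,6,8}
depth 3: {7}  now seen {0,2,4,5,6,7,8}
Reachable = {0,2,4,5,6,7,8}
witness 4: d

Answer: REACHABLE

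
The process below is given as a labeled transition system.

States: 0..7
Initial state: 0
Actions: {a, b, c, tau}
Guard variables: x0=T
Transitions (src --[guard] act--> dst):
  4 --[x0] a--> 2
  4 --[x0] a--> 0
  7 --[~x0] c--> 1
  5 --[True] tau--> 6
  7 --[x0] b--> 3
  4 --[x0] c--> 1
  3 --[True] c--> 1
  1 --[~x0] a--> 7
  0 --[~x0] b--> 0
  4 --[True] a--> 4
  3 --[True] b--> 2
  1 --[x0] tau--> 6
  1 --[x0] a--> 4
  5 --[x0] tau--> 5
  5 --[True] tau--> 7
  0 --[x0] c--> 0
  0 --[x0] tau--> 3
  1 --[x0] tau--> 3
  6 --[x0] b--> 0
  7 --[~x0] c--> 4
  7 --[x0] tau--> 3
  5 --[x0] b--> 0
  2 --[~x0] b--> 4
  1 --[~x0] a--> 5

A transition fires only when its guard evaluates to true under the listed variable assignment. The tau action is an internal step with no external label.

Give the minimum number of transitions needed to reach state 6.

Answer: 3

Working:
BFS to 6:
  depth 0: {0}
  depth 1: {3}
  depth 2: {1,2}
  depth 3: {4,6}
depth(6)=3, e.g. tau·c·tau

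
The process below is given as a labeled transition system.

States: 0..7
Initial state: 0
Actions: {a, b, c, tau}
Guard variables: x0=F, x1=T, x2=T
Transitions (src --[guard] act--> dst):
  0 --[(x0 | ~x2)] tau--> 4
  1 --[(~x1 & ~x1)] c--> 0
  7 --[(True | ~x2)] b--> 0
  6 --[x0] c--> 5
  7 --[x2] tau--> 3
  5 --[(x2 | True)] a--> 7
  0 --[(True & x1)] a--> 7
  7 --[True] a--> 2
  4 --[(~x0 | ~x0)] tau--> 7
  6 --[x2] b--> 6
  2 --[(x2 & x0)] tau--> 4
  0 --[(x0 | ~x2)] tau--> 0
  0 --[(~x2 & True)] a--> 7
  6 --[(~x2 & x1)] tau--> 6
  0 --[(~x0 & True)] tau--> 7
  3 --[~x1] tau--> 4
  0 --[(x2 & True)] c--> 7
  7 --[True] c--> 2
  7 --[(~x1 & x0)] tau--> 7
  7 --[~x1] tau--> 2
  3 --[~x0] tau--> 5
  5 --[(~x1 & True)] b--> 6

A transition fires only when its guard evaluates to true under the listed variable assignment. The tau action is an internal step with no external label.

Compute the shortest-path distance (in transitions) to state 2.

Answer: 2

Trace:
Layered search for 2:
  L0 = {0}
  L1 = {7}
  L2 = {2,3}
2 enters at depth 2; path a·a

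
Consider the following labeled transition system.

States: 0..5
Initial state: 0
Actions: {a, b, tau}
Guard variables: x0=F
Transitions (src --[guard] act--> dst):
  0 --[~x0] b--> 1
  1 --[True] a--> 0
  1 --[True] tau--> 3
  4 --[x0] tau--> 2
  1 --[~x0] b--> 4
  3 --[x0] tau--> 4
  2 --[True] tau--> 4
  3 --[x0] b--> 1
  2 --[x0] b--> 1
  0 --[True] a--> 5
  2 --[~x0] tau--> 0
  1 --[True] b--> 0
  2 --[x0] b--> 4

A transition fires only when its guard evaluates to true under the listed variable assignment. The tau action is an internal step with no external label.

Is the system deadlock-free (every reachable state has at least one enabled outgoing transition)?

R = {0,1,3,4,5}
  0: a→5  b→1  [deg 2]
  1: a→0  b→0  b→4  tau→3  [deg 4]
  3: ∅  [STUCK]
  4: ∅  [STUCK]
  5: ∅  [STUCK]
Path to 3: b·tau

Answer: DEADLOCK at state 3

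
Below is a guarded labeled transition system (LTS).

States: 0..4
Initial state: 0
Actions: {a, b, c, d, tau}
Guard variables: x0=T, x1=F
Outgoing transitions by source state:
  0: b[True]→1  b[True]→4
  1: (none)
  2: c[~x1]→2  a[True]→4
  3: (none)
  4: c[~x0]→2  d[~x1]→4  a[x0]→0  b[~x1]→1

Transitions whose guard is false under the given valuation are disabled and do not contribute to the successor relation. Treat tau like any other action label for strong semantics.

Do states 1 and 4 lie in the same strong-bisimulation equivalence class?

Bisimulation quotient by refinement:
  π0 = {{0,1,2,3,4}}
  π1 = {{0},{1,3},{2},{4}}
Fixed point at round 2; 4 class(es).
class of 1: {1,3}; class of 4: {4}

Answer: NOT BISIMILAR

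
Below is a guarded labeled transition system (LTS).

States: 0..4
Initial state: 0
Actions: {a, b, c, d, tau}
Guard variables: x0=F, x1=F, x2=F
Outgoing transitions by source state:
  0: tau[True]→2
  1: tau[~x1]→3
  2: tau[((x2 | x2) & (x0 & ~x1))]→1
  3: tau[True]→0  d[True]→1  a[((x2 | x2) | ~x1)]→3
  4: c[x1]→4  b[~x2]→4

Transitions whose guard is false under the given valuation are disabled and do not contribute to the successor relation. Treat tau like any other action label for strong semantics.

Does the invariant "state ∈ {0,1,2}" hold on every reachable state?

Allowed set {0,1,2}
R = {0,2}
  0: ✓
  2: ✓

Answer: INVARIANT HOLDS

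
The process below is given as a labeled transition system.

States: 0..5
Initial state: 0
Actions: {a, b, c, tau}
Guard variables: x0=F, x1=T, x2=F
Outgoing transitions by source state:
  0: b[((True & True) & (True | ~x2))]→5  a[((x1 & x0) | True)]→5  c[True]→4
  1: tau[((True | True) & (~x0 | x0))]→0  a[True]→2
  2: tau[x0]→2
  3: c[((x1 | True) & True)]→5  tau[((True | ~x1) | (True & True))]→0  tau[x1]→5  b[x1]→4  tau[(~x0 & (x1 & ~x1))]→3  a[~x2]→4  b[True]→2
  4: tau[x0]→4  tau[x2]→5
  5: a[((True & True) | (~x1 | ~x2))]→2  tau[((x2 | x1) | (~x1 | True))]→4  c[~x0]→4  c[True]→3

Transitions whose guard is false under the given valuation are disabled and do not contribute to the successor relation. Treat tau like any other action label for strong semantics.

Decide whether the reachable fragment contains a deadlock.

Reachable = {0,2,3,4,5}
  0: a→5  b→5  c→4  [3 exit(s)]
  2: ∅  [no exit]
  3: a→4  b→2  b→4  c→5  tau→0  tau→5  [6 exit(s)]
  4: ∅  [no exit]
  5: a→2  c→3  c→4  tau→4  [4 exit(s)]
trace reaching 2: b·a

Answer: DEADLOCK at state 2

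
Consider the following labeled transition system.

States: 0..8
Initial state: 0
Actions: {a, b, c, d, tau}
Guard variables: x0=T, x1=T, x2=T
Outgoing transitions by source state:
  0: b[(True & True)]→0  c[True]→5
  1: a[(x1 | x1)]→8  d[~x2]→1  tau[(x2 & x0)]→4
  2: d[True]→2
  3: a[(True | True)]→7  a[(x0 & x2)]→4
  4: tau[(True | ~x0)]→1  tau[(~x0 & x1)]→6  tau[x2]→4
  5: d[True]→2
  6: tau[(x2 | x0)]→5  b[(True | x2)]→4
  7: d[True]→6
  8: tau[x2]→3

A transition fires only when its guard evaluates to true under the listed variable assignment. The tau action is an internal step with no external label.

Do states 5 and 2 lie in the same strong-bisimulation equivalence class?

Bisimulation quotient by refinement:
  round 0: {{0,1,2,3,4,5,6,7,8}}
  round 1: {{0},{1},{2,5,7},{3},{4,8},{6}}
  round 2: {{0},{1},{2,5},{3},{4},{6},{7},{8}}
Fixed point at round 3; 8 class(es).
5∈{2,5}, 2∈{2,5}

Answer: BISIMILAR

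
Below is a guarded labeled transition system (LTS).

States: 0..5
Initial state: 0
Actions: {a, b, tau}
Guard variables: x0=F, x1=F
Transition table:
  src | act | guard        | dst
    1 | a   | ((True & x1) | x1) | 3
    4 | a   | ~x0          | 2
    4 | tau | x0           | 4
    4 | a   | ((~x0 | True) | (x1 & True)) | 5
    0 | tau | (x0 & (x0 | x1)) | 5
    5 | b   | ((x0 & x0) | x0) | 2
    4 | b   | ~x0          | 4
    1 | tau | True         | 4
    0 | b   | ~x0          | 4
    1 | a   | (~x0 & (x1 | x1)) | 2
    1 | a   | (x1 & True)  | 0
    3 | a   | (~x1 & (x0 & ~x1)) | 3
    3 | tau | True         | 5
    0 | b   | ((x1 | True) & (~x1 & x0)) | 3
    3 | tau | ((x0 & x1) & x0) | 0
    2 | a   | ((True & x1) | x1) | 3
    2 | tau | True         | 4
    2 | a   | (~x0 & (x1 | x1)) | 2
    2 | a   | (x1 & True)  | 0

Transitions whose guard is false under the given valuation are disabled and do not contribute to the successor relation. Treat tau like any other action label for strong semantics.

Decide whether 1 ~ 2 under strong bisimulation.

Compute ~ classes (split until stable):
  round 0: {{0,1,2,3,4,5}}
  round 1: {{0},{1,2,3},{4},{5}}
  round 2: {{0},{1,2},{3},{4},{5}}
5 equivalence class(es) (converged in 3)
[1]={1,2}  [2]={1,2}

Answer: BISIMILAR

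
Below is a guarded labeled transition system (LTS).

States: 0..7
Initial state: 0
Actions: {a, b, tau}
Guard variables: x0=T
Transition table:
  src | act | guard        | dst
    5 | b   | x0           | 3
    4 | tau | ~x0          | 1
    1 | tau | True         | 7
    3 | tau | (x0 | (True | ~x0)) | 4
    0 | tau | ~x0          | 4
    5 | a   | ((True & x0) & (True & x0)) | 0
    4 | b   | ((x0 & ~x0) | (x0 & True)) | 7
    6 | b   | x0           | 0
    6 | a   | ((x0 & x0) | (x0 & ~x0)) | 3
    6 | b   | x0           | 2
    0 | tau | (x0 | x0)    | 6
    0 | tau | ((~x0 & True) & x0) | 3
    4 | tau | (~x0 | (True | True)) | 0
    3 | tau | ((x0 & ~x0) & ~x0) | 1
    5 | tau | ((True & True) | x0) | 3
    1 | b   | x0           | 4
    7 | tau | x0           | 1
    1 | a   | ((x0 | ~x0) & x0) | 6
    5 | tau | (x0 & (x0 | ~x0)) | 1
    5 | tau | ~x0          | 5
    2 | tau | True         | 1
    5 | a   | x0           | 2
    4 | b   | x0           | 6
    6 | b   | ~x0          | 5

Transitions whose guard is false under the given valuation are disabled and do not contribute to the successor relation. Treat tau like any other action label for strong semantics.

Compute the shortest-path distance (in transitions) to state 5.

Answer: UNREACHABLE

Working:
Layered search for 5:
  L0 = {0}
  L1 = {6}
  L2 = {2,3}
  L3 = {1,4}
  L4 = {7}
5 never appears.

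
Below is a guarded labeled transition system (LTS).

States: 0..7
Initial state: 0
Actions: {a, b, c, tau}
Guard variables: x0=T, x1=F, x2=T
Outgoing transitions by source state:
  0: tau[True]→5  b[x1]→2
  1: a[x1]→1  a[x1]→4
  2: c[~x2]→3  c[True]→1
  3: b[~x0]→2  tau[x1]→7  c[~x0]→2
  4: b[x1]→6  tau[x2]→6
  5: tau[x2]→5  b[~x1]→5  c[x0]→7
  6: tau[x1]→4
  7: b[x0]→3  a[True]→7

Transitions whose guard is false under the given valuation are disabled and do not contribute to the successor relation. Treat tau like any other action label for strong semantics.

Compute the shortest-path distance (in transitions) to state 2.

Answer: UNREACHABLE

Working:
Layered search for 2:
  depth 0: {0}
  depth 1: {5}
  depth 2: {7}
  depth 3: {3}
2 never appears.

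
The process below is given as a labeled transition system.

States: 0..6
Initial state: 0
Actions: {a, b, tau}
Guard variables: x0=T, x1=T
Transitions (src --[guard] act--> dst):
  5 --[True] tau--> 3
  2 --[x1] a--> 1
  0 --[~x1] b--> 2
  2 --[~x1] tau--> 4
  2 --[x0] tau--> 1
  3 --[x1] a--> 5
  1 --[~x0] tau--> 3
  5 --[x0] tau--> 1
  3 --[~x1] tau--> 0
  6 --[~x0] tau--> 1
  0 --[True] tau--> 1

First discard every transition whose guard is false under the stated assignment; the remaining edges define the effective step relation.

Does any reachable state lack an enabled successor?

Answer: DEADLOCK at state 1

Working:
Reach set: {0,1}
  0: tau→1  [1 exit(s)]
  1: ∅  [STUCK]
trace reaching 1: tau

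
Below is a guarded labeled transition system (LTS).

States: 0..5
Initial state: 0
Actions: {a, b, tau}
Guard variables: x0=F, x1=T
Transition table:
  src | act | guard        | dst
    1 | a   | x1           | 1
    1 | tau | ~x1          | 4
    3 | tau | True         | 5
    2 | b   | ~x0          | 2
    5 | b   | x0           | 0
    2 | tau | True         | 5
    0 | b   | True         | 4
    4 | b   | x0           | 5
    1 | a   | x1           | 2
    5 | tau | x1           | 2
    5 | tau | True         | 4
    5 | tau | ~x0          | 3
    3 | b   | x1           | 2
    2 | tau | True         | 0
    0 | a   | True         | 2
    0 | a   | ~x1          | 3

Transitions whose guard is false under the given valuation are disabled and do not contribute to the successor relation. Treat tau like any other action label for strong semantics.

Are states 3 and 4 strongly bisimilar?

Answer: NOT BISIMILAR

Analysis:
Bisimulation quotient by refinement:
  round 0: {{0,1,2,3,4,5}}
  round 1: {{0},{1},{2,3},{4},{5}}
  round 2: {{0},{1},{2},{3},{4},{5}}
6 equivalence class(es) (converged in 3)
3∈{3}, 4∈{4}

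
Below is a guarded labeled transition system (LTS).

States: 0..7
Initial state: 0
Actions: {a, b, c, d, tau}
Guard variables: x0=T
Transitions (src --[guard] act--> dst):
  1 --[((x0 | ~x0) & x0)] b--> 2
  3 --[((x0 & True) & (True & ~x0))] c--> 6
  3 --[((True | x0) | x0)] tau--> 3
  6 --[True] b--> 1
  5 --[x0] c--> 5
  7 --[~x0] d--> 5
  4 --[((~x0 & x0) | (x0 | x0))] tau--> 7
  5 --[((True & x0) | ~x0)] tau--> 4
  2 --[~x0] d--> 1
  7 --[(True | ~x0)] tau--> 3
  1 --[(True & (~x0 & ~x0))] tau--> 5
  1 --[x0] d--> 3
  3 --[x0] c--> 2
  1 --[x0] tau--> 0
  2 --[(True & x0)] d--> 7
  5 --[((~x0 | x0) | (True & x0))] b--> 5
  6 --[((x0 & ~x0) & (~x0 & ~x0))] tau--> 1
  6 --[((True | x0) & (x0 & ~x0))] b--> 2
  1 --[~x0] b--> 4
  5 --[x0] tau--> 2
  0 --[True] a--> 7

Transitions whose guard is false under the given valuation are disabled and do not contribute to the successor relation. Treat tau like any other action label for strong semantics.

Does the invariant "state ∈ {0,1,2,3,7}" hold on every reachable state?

Allowed set {0,1,2,3,7}
Reachable = {0,2,3,7}
  0: safe
  2: safe
  3: safe
  7: safe

Answer: INVARIANT HOLDS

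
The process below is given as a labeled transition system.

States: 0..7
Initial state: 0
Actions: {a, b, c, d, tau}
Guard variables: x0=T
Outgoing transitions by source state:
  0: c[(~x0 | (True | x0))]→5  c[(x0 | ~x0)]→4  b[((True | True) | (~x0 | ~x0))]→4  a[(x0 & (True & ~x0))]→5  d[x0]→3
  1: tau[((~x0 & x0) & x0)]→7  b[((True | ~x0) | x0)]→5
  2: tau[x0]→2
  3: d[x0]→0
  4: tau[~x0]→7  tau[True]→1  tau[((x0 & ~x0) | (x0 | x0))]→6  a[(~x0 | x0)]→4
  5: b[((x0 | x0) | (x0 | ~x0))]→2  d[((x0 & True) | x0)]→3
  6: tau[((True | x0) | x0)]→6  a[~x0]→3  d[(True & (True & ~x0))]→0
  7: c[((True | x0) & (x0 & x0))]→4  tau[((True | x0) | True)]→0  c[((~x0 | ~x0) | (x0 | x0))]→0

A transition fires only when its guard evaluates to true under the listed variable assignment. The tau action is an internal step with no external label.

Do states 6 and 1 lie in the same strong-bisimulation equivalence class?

Answer: NOT BISIMILAR

Working:
Bisimulation quotient by refinement:
  round 0: {{0,1,2,3,4,5,6,7}}
  round 1: {{0},{1},{2,6},{3},{4},{5},{7}}
stable after 2 split(s): 7 block(s)
[6]={2,6}  [1]={1}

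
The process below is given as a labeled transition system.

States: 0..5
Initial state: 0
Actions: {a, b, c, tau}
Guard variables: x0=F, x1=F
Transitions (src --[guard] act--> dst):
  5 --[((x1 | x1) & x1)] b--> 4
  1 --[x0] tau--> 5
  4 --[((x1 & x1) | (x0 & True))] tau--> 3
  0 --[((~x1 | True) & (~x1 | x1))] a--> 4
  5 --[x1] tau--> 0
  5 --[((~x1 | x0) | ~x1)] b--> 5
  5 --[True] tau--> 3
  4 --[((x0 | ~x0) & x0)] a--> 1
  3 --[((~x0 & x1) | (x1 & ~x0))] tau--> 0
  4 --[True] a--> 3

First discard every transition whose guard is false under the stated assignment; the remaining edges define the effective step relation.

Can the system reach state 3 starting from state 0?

4 transition(s) survive guard evaluation.
Layer 0: {0}
Layer 1: {4}  total {0,4}
Layer 2: {3}  total {0,3,4}
R = {0,3,4}
Path to 3: a·a

Answer: REACHABLE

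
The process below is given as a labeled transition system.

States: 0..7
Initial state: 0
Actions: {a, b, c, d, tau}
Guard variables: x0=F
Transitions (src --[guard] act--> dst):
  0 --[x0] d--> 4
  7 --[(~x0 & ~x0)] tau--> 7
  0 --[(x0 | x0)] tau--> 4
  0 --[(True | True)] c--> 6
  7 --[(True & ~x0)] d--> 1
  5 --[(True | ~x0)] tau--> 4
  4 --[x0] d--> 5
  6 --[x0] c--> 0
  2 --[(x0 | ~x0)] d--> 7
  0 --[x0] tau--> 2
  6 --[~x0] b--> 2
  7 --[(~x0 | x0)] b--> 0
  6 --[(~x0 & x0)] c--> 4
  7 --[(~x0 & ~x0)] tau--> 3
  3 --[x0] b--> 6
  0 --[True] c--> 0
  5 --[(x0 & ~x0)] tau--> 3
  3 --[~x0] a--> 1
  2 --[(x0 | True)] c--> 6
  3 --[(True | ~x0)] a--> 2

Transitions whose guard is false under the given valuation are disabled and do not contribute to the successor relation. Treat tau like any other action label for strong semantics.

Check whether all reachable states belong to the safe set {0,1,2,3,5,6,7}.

Answer: INVARIANT HOLDS

Trace:
Inv-set: {0,1,2,3,5,6,7}
R = {0,1,2,3,6,7}
  0: safe
  1: safe
  2: safe
  3: safe
  6: safe
  7: safe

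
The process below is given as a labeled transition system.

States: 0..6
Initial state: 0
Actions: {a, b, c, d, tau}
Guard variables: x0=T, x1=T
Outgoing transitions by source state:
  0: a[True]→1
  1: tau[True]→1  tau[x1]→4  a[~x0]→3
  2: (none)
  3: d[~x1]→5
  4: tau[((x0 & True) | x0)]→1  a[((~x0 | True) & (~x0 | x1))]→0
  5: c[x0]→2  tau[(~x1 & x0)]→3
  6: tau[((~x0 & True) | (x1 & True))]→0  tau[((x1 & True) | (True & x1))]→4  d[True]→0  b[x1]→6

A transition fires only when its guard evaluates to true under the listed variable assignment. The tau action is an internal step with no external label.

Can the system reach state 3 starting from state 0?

Guard filter leaves 10 enabled edge(s).
Layer 0: {0}
Layer 1: {1}  cumulative {0,1}
Layer 2: {4}  cumulative {0,1,4}
Reach set: {0,1,4}

Answer: UNREACHABLE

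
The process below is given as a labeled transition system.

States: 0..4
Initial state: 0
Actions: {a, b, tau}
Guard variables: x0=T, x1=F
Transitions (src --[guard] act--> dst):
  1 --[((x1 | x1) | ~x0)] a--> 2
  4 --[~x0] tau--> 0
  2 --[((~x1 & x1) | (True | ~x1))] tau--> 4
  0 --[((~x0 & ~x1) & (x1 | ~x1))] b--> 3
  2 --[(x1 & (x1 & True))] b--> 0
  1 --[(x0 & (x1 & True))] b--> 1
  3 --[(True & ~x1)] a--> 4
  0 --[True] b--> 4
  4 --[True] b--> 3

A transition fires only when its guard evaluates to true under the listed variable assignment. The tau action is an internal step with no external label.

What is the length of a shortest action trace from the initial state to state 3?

Answer: 2

Working:
Layered search for 3:
  Layer 0: {0}
  Layer 1: {4}
  Layer 2: {3}
first hit 3 at d=2 via b·b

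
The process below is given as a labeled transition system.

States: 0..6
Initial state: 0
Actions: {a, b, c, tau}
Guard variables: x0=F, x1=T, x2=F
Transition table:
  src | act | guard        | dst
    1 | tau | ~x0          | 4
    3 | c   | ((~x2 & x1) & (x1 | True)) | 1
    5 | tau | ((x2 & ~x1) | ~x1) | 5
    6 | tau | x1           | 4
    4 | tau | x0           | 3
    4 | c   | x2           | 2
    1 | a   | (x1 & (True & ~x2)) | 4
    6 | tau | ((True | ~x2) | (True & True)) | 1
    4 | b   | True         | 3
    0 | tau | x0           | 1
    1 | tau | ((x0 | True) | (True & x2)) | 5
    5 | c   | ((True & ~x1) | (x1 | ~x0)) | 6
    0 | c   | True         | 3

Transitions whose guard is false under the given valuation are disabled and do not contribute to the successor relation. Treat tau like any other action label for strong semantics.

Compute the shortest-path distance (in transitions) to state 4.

BFS to 4:
  Layer 0: {0}
  Layer 1: {3}
  Layer 2: {1}
  Layer 3: {4,5}
4 enters at depth 3; path c·c·a

Answer: 3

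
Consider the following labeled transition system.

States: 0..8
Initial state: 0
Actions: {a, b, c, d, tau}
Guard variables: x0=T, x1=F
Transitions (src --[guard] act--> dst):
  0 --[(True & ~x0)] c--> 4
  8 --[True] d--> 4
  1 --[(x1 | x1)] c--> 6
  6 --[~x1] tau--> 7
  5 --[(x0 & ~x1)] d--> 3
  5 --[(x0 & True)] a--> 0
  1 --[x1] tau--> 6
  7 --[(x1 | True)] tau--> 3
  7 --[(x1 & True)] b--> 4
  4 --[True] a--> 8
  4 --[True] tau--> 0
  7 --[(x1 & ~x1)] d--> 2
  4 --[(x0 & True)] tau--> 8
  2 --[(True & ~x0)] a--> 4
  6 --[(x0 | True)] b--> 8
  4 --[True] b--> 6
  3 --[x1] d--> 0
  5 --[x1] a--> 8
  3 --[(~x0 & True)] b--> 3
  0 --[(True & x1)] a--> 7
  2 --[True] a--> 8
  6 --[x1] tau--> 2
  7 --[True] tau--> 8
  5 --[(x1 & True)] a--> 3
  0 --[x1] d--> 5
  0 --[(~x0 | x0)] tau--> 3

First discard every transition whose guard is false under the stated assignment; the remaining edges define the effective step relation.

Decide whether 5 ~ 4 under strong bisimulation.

Answer: NOT BISIMILAR

Trace:
Compute ~ classes (split until stable):
  round 0: {{0,1,2,3,4,5,6,7,8}}
  round 1: {{0,7},{1,3},{2},{4},{5},{6},{8}}
  round 2: {{0},{1,3},{2},{4},{5},{6},{7},{8}}
8 equivalence class(es) (converged in 3)
5∈{5}, 4∈{4}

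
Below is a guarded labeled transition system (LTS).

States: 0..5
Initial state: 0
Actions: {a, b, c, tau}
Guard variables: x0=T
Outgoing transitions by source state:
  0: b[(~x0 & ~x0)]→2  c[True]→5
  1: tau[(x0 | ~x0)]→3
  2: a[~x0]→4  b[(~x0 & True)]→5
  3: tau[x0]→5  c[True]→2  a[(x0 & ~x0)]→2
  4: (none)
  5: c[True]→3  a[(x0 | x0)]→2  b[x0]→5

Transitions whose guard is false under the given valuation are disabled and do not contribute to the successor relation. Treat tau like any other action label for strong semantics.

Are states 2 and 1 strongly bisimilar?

Answer: NOT BISIMILAR

Trace:
Refine partition for ~:
  round 0: {{0,1,2,3,4,5}}
  round 1: {{0},{1},{2,4},{3},{5}}
5 equivalence class(es) (converged in 2)
[2]={2,4}  [1]={1}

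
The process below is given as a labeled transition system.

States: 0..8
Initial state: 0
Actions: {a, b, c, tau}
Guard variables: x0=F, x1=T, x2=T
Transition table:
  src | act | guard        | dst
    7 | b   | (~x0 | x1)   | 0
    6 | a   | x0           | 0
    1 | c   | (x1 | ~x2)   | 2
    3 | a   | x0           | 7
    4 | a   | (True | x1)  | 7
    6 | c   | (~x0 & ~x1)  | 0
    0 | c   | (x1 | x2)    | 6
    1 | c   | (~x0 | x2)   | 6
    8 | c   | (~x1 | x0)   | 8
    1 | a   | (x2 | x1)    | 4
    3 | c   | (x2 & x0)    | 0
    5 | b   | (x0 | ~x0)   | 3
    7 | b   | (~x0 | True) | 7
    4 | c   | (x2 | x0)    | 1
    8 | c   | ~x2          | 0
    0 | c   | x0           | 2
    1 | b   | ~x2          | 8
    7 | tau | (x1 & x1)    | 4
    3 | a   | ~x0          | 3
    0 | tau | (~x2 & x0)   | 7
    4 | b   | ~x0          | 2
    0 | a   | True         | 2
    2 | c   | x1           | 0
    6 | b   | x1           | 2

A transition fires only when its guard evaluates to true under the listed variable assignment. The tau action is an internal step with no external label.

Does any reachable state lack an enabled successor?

R = {0,2,6}
  0: a→2  c→6  [2 out]
  2: c→0  [1 out]
  6: b→2  [1 out]

Answer: DEADLOCK-FREE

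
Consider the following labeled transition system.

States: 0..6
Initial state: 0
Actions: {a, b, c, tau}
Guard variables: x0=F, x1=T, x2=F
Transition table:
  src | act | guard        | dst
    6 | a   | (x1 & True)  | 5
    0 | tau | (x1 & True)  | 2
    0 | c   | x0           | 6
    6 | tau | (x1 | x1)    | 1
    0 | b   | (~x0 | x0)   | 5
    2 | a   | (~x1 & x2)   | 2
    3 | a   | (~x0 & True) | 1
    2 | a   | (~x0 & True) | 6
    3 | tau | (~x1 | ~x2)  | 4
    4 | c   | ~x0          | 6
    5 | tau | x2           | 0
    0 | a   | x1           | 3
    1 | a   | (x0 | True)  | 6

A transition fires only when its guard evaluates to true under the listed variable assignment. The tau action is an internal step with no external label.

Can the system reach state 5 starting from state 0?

Guard filter leaves 10 enabled edge(s).
L0 = {0}
L1 = {2,3,5}  now seen {0,2,3,5}
L2 = {1,4,6}  now seen {0,1,2,3,4,5,6}
Reach set: {0,1,2,3,4,5,6}
Path to 5: b

Answer: REACHABLE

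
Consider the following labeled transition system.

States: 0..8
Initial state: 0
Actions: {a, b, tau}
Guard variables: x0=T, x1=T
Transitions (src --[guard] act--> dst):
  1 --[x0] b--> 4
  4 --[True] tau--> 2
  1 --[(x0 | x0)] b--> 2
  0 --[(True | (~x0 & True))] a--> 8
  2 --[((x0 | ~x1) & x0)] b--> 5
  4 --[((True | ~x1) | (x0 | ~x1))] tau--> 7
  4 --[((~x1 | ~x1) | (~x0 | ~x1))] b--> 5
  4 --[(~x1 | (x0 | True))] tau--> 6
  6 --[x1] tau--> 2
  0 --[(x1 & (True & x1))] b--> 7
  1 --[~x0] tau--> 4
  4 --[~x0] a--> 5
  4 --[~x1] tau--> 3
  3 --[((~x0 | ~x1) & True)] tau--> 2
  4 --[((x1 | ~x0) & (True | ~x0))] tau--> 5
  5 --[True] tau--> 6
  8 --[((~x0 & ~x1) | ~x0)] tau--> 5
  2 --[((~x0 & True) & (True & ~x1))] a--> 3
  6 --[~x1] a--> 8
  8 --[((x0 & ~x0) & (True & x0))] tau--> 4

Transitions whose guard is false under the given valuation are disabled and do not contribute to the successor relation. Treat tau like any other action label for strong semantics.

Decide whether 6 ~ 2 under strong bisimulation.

Refine partition for ~:
  π0 = {{0,1,2,3,4,5,6,7,8}}
  π1 = {{0},{1,2},{3,7,8},{4,5,6}}
  π2 = {{0},{1},{2},{3,7,8},{4},{5},{6}}
7 equivalence class(es) (converged in 3)
[6]={6}  [2]={2}

Answer: NOT BISIMILAR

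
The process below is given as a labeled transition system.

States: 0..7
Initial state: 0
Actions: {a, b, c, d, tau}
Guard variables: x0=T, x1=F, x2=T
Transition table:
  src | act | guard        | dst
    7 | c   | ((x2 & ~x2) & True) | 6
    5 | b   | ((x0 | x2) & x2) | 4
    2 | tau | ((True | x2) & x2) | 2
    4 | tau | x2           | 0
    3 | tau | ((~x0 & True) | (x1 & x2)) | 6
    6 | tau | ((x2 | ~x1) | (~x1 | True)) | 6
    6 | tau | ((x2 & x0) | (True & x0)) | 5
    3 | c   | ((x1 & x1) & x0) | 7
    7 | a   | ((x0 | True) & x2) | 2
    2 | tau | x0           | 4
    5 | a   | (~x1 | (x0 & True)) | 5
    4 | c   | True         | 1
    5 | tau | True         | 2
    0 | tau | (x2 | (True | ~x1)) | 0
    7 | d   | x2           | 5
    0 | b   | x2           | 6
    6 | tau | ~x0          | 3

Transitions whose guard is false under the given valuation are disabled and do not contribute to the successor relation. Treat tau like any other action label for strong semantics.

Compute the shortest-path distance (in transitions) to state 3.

Breadth-first toward 3:
  depth 0: {0}
  depth 1: {6}
  depth 2: {5}
  depth 3: {2,4}
  depth 4: {1}
3 never appears.

Answer: UNREACHABLE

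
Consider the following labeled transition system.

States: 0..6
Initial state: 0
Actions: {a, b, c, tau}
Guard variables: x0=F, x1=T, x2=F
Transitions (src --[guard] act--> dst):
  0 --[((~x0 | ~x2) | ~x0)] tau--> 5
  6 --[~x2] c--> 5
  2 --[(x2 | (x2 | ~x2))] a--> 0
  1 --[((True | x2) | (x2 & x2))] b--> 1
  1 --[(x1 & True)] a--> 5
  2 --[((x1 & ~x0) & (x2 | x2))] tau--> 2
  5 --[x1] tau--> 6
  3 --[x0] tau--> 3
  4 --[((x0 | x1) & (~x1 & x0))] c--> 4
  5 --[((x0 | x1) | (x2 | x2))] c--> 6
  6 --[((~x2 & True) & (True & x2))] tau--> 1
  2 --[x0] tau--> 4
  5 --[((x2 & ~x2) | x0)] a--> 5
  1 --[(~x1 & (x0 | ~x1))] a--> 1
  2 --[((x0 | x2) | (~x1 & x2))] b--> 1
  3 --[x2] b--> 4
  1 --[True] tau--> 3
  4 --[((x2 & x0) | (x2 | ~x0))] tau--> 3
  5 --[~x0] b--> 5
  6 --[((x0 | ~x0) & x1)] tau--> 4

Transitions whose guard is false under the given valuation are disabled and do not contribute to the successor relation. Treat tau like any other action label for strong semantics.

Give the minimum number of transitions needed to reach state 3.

BFS to 3:
  Layer 0: {0}
  Layer 1: {5}
  Layer 2: {6}
  Layer 3: {4}
  Layer 4: {3}
first hit 3 at d=4 via tau·c·tau·tau

Answer: 4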